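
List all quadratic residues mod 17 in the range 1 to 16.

1,2,4,8,9,13,15,16

Square k = 1,…,8 (k and 17−k give the same square):
1²=1, 2²=4, 3²=9, 4²=16, 5²≡8, 6²≡2, 7²≡15, 8²≡13 (mod 17).
So the quadratic residues mod 17 are {1, 2, 4, 8, 9, 13, 15, 16}.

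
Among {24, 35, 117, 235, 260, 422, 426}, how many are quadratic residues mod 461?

2

(24/461) = +1 → QR.
(35/461) = -1 → non-residue.
(117/461) = -1 → non-residue.
(235/461) = -1 → non-residue.
(260/461) = -1 → non-residue.
(422/461) = +1 → QR.
(426/461) = -1 → non-residue.
Total quadratic residues among the 7: 2.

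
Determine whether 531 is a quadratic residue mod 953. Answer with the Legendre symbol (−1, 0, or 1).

Reciprocity: 531 ≡ 3 and 953 ≡ 1 (mod 4), so (531/953) = +(953/531).
Reduce top mod 531: now compute (422/531).
Pull out 2: since 531 ≡ 3 (mod 8), (2/531) = -1.
Reciprocity: 211 ≡ 3 and 531 ≡ 3 (mod 4), so (211/531) = −(531/211).
Reduce top mod 211: now compute (109/211).
Reciprocity: 109 ≡ 1 and 211 ≡ 3 (mod 4), so (109/211) = +(211/109).
Reduce top mod 109: now compute (102/109).
Pull out 2: since 109 ≡ 5 (mod 8), (2/109) = -1.
Reciprocity: 51 ≡ 3 and 109 ≡ 1 (mod 4), so (51/109) = +(109/51).
Reduce top mod 51: now compute (7/51).
Reciprocity: 7 ≡ 3 and 51 ≡ 3 (mod 4), so (7/51) = −(51/7).
Reduce top mod 7: now compute (2/7).
Pull out 2: since 7 ≡ 7 (mod 8), (2/7) = +1.
Reached (1/7) = 1. Collecting the sign flips along the way, the symbol is +1.

1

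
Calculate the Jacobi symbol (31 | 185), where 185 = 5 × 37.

Reciprocity: 31 ≡ 3 and 185 ≡ 1 (mod 4), so (31/185) = +(185/31).
Reduce top mod 31: now compute (30/31).
Pull out 2: since 31 ≡ 7 (mod 8), (2/31) = +1.
Reciprocity: 15 ≡ 3 and 31 ≡ 3 (mod 4), so (15/31) = −(31/15).
Reduce top mod 15: now compute (1/15).
Reached (1/15) = 1. Collecting the sign flips along the way, the symbol is -1.

-1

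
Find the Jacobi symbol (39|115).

1

Reciprocity: 39 ≡ 3 and 115 ≡ 3 (mod 4), so (39/115) = −(115/39).
Reduce top mod 39: now compute (37/39).
Reciprocity: 37 ≡ 1 and 39 ≡ 3 (mod 4), so (37/39) = +(39/37).
Reduce top mod 37: now compute (2/37).
Pull out 2: since 37 ≡ 5 (mod 8), (2/37) = -1.
Reached (1/37) = 1. Collecting the sign flips along the way, the symbol is +1.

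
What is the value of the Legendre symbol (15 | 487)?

Reciprocity: 15 ≡ 3 and 487 ≡ 3 (mod 4), so (15/487) = −(487/15).
Reduce top mod 15: now compute (7/15).
Reciprocity: 7 ≡ 3 and 15 ≡ 3 (mod 4), so (7/15) = −(15/7).
Reduce top mod 7: now compute (1/7).
Reached (1/7) = 1. Collecting the sign flips along the way, the symbol is +1.

1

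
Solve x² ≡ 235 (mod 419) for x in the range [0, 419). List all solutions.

167, 252

Since 419 ≡ 3 (mod 4), a square root of 235 is 235^((419+1)/4) = 235^105 mod 419.
Repeated squaring: 235^2≡336, 235^4≡185, 235^8≡286, 235^16≡91, 235^32≡320, 235^64≡164 (mod 419).
235^105 = 235^(64+32+8+1) ≡ 252 (mod 419).
Check: 252² = 63504 ≡ 235 (mod 419). The two roots are 167 and 252.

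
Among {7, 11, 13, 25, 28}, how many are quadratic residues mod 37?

(7/37) = +1 → QR.
(11/37) = +1 → QR.
(13/37) = -1 → non-residue.
(25/37) = +1 → QR.
(28/37) = +1 → QR.
Total quadratic residues among the 5: 4.

4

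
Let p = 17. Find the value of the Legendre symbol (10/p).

-1

Pull out 2: since 17 ≡ 1 (mod 8), (2/17) = +1.
Reciprocity: 5 ≡ 1 and 17 ≡ 1 (mod 4), so (5/17) = +(17/5).
Reduce top mod 5: now compute (2/5).
Pull out 2: since 5 ≡ 5 (mod 8), (2/5) = -1.
Reached (1/5) = 1. Collecting the sign flips along the way, the symbol is -1.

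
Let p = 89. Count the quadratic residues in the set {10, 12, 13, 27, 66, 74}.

1

(10/89) = +1 → QR.
(12/89) = -1 → non-residue.
(13/89) = -1 → non-residue.
(27/89) = -1 → non-residue.
(66/89) = -1 → non-residue.
(74/89) = -1 → non-residue.
Total quadratic residues among the 6: 1.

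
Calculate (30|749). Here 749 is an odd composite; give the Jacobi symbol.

1

Pull out 2: since 749 ≡ 5 (mod 8), (2/749) = -1.
Reciprocity: 15 ≡ 3 and 749 ≡ 1 (mod 4), so (15/749) = +(749/15).
Reduce top mod 15: now compute (14/15).
Pull out 2: since 15 ≡ 7 (mod 8), (2/15) = +1.
Reciprocity: 7 ≡ 3 and 15 ≡ 3 (mod 4), so (7/15) = −(15/7).
Reduce top mod 7: now compute (1/7).
Reached (1/7) = 1. Collecting the sign flips along the way, the symbol is +1.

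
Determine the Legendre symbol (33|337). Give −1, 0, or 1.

-1

Euler's criterion: (33/337) ≡ 33^168 (mod 337).
33^2 ≡ 78 (mod 337)
33^4 ≡ 18 (mod 337)
33^8 ≡ 324 (mod 337)
33^16 ≡ 169 (mod 337)
33^32 ≡ 253 (mod 337)
33^64 ≡ 316 (mod 337)
33^128 ≡ 104 (mod 337)
33^168 = 33^(128+32+8) ≡ 336 (mod 337).
Result is 336 ≡ −1, so (33/337) = −1.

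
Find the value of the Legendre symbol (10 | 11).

Pull out 2: since 11 ≡ 3 (mod 8), (2/11) = -1.
Reciprocity: 5 ≡ 1 and 11 ≡ 3 (mod 4), so (5/11) = +(11/5).
Reduce top mod 5: now compute (1/5).
Reached (1/5) = 1. Collecting the sign flips along the way, the symbol is -1.

-1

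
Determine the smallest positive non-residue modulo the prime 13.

2

(2/13) = −1, so 2 is the smallest positive non-residue mod 13.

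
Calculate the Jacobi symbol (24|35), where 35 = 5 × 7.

Pull out 2^3: since 35 ≡ 3 (mod 8), (2/35) = -1, so (2/35)^3 = -1.
Reciprocity: 3 ≡ 3 and 35 ≡ 3 (mod 4), so (3/35) = −(35/3).
Reduce top mod 3: now compute (2/3).
Pull out 2: since 3 ≡ 3 (mod 8), (2/3) = -1.
Reached (1/3) = 1. Collecting the sign flips along the way, the symbol is -1.

-1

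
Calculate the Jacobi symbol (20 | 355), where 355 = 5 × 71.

Pull out 2^2: since 355 ≡ 3 (mod 8), (2/355) = -1, so (2/355)^2 = +1.
Reciprocity: 5 ≡ 1 and 355 ≡ 3 (mod 4), so (5/355) = +(355/5).
Reduce top mod 5: now compute (0/5).
Top reduces to 0: gcd > 1, so the symbol is 0.

0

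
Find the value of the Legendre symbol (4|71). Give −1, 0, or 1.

Euler's criterion: (4/71) ≡ 4^35 (mod 71).
4^2 ≡ 16 (mod 71)
4^4 ≡ 43 (mod 71)
4^8 ≡ 3 (mod 71)
4^16 ≡ 9 (mod 71)
4^32 ≡ 10 (mod 71)
4^35 = 4^(32+2+1) ≡ 1 (mod 71).
Result is 1, so (4/71) = 1.

1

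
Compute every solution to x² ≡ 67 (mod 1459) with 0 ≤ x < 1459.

Since 1459 ≡ 3 (mod 4), a square root of 67 is 67^((1459+1)/4) = 67^365 mod 1459.
Repeated squaring: 67^2≡112, 67^4≡872, 67^8≡245, 67^16≡206, 67^32≡125, 67^64≡1035, 67^128≡319, 67^256≡1090 (mod 1459).
67^365 = 67^(256+64+32+8+4+1) ≡ 521 (mod 1459).
Check: 521² = 271441 ≡ 67 (mod 1459). The two roots are 521 and 938.

521, 938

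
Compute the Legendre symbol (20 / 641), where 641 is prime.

Euler's criterion: (20/641) ≡ 20^320 (mod 641).
20^2 ≡ 400 (mod 641)
20^4 ≡ 391 (mod 641)
20^8 ≡ 323 (mod 641)
20^16 ≡ 487 (mod 641)
20^32 ≡ 640 (mod 641)
20^64 ≡ 1 (mod 641)
20^128 ≡ 1 (mod 641)
20^256 ≡ 1 (mod 641)
20^320 = 20^(256+64) ≡ 1 (mod 641).
Result is 1, so (20/641) = 1.

1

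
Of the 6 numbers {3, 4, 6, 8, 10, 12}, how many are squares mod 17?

(3/17) = -1 → non-residue.
(4/17) = +1 → QR.
(6/17) = -1 → non-residue.
(8/17) = +1 → QR.
(10/17) = -1 → non-residue.
(12/17) = -1 → non-residue.
Total quadratic residues among the 6: 2.

2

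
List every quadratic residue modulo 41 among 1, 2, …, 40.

1,2,4,5,8,9,10,16,18,20,21,23,25,31,32,33,36,37,39,40

Square k = 1,…,20 (k and 41−k give the same square):
1²=1, 2²=4, 3²=9, 4²=16, 5²=25, 6²=36, 7²≡8, 8²≡23, 9²≡40, 10²≡18, 11²≡39, 12²≡21, 13²≡5, 14²≡32, 15²≡20, 16²≡10, 17²≡2, 18²≡37, 19²≡33, 20²≡31 (mod 41).
So the quadratic residues mod 41 are {1, 2, 4, 5, 8, 9, 10, 16, 18, 20, 21, 23, 25, 31, 32, 33, 36, 37, 39, 40}.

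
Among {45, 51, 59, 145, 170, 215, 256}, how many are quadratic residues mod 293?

4

(45/293) = -1 → non-residue.
(51/293) = -1 → non-residue.
(59/293) = +1 → QR.
(145/293) = +1 → QR.
(170/293) = +1 → QR.
(215/293) = -1 → non-residue.
(256/293) = +1 → QR.
Total quadratic residues among the 7: 4.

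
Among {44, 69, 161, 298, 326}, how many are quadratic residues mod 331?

(44/331) = -1 → non-residue.
(69/331) = +1 → QR.
(161/331) = +1 → QR.
(298/331) = -1 → non-residue.
(326/331) = -1 → non-residue.
Total quadratic residues among the 5: 2.

2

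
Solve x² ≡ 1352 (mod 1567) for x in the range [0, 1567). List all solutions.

111, 1456

Since 1567 ≡ 3 (mod 4), a square root of 1352 is 1352^((1567+1)/4) = 1352^392 mod 1567.
Repeated squaring: 1352^2≡782, 1352^4≡394, 1352^8≡103, 1352^16≡1207, 1352^32≡1106, 1352^64≡976, 1352^128≡1407, 1352^256≡528 (mod 1567).
1352^392 = 1352^(256+128+8) ≡ 111 (mod 1567).
Check: 111² = 12321 ≡ 1352 (mod 1567). The two roots are 111 and 1456.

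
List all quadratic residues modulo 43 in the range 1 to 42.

Square k = 1,…,21 (k and 43−k give the same square):
1²=1, 2²=4, 3²=9, 4²=16, 5²=25, 6²=36, 7²≡6, 8²≡21, 9²≡38, 10²≡14, 11²≡35, 12²≡15, 13²≡40, 14²≡24, 15²≡10, 16²≡41, 17²≡31, 18²≡23, 19²≡17, 20²≡13, 21²≡11 (mod 43).
So the quadratic residues mod 43 are {1, 4, 6, 9, 10, 11, 13, 14, 15, 16, 17, 21, 23, 24, 25, 31, 35, 36, 38, 40, 41}.

1, 4, 6, 9, 10, 11, 13, 14, 15, 16, 17, 21, 23, 24, 25, 31, 35, 36, 38, 40, 41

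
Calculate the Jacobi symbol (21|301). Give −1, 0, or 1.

Reciprocity: 21 ≡ 1 and 301 ≡ 1 (mod 4), so (21/301) = +(301/21).
Reduce top mod 21: now compute (7/21).
Reciprocity: 7 ≡ 3 and 21 ≡ 1 (mod 4), so (7/21) = +(21/7).
Reduce top mod 7: now compute (0/7).
Top reduces to 0: gcd > 1, so the symbol is 0.

0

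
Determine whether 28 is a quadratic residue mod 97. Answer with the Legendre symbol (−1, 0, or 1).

-1

Euler's criterion: (28/97) ≡ 28^48 (mod 97).
28^2 ≡ 8 (mod 97)
28^4 ≡ 64 (mod 97)
28^8 ≡ 22 (mod 97)
28^16 ≡ 96 (mod 97)
28^32 ≡ 1 (mod 97)
28^48 = 28^(32+16) ≡ 96 (mod 97).
Result is 96 ≡ −1, so (28/97) = −1.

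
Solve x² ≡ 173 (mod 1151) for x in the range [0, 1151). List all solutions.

Since 1151 ≡ 3 (mod 4), a square root of 173 is 173^((1151+1)/4) = 173^288 mod 1151.
Repeated squaring: 173^2≡3, 173^4≡9, 173^8≡81, 173^16≡806, 173^32≡472, 173^64≡641, 173^128≡1125, 173^256≡676 (mod 1151).
173^288 = 173^(256+32) ≡ 245 (mod 1151).
Check: 245² = 60025 ≡ 173 (mod 1151). The two roots are 245 and 906.

245, 906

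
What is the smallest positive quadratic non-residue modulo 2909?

(2/2909) = −1, so 2 is the smallest positive non-residue mod 2909.

2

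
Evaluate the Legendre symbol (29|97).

Reciprocity: 29 ≡ 1 and 97 ≡ 1 (mod 4), so (29/97) = +(97/29).
Reduce top mod 29: now compute (10/29).
Pull out 2: since 29 ≡ 5 (mod 8), (2/29) = -1.
Reciprocity: 5 ≡ 1 and 29 ≡ 1 (mod 4), so (5/29) = +(29/5).
Reduce top mod 5: now compute (4/5).
Pull out 2^2: since 5 ≡ 5 (mod 8), (2/5) = -1, so (2/5)^2 = +1.
Reached (1/5) = 1. Collecting the sign flips along the way, the symbol is -1.

-1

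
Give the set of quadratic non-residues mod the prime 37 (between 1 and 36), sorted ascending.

Square k = 1,…,18 (k and 37−k give the same square):
1²=1, 2²=4, 3²=9, 4²=16, 5²=25, 6²=36, 7²≡12, 8²≡27, 9²≡7, 10²≡26, 11²≡10, 12²≡33, 13²≡21, 14²≡11, 15²≡3, 16²≡34, 17²≡30, 18²≡28 (mod 37).
The residues are {1, 3, 4, 7, 9, 10, 11, 12, 16, 21, 25, 26, 27, 28, 30, 33, 34, 36}; the non-residues are the remaining 18 nonzero classes.

2,5,6,8,13,14,15,17,18,19,20,22,23,24,29,31,32,35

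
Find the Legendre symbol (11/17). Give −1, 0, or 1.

Reciprocity: 11 ≡ 3 and 17 ≡ 1 (mod 4), so (11/17) = +(17/11).
Reduce top mod 11: now compute (6/11).
Pull out 2: since 11 ≡ 3 (mod 8), (2/11) = -1.
Reciprocity: 3 ≡ 3 and 11 ≡ 3 (mod 4), so (3/11) = −(11/3).
Reduce top mod 3: now compute (2/3).
Pull out 2: since 3 ≡ 3 (mod 8), (2/3) = -1.
Reached (1/3) = 1. Collecting the sign flips along the way, the symbol is -1.

-1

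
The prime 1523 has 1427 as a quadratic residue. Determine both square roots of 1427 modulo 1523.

Since 1523 ≡ 3 (mod 4), a square root of 1427 is 1427^((1523+1)/4) = 1427^381 mod 1523.
Repeated squaring: 1427^2≡78, 1427^4≡1515, 1427^8≡64, 1427^16≡1050, 1427^32≡1371, 1427^64≡259, 1427^128≡69, 1427^256≡192 (mod 1523).
1427^381 = 1427^(256+64+32+16+8+4+1) ≡ 584 (mod 1523).
Check: 584² = 341056 ≡ 1427 (mod 1523). The two roots are 584 and 939.

584, 939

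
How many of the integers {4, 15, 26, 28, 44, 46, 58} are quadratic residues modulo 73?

(4/73) = +1 → QR.
(15/73) = -1 → non-residue.
(26/73) = -1 → non-residue.
(28/73) = -1 → non-residue.
(44/73) = -1 → non-residue.
(46/73) = +1 → QR.
(58/73) = -1 → non-residue.
Total quadratic residues among the 7: 2.

2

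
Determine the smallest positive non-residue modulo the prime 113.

(2/113) = +1, so 2 is a residue.
(3/113) = −1, so 3 is the smallest positive non-residue mod 113.

3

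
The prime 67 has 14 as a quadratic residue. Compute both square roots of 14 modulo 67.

9, 58

Since 67 ≡ 3 (mod 4), a square root of 14 is 14^((67+1)/4) = 14^17 mod 67.
Repeated squaring: 14^2≡62, 14^4≡25, 14^8≡22, 14^16≡15 (mod 67).
14^17 = 14^(16+1) ≡ 9 (mod 67).
Check: 9² = 81 ≡ 14 (mod 67). The two roots are 9 and 58.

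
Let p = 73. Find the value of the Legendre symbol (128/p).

1

Euler's criterion: (128/73) ≡ 55^36 (mod 73).
55^2 ≡ 32 (mod 73)
55^4 ≡ 2 (mod 73)
55^8 ≡ 4 (mod 73)
55^16 ≡ 16 (mod 73)
55^32 ≡ 37 (mod 73)
55^36 = 55^(32+4) ≡ 1 (mod 73).
Result is 1, so (128/73) = 1.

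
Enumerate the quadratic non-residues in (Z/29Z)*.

2, 3, 8, 10, 11, 12, 14, 15, 17, 18, 19, 21, 26, 27

Square k = 1,…,14 (k and 29−k give the same square):
1²=1, 2²=4, 3²=9, 4²=16, 5²=25, 6²≡7, 7²≡20, 8²≡6, 9²≡23, 10²≡13, 11²≡5, 12²≡28, 13²≡24, 14²≡22 (mod 29).
The residues are {1, 4, 5, 6, 7, 9, 13, 16, 20, 22, 23, 24, 25, 28}; the non-residues are the remaining 14 nonzero classes.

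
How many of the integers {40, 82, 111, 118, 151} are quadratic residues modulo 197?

(40/197) = +1 → QR.
(82/197) = -1 → non-residue.
(111/197) = -1 → non-residue.
(118/197) = -1 → non-residue.
(151/197) = -1 → non-residue.
Total quadratic residues among the 5: 1.

1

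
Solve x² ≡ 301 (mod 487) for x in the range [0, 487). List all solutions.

Since 487 ≡ 3 (mod 4), a square root of 301 is 301^((487+1)/4) = 301^122 mod 487.
Repeated squaring: 301^2≡19, 301^4≡361, 301^8≡292, 301^16≡39, 301^32≡60, 301^64≡191 (mod 487).
301^122 = 301^(64+32+16+8+2) ≡ 284 (mod 487).
Check: 284² = 80656 ≡ 301 (mod 487). The two roots are 203 and 284.

203, 284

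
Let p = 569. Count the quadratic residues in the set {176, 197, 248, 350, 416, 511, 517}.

4

(176/569) = -1 → non-residue.
(197/569) = +1 → QR.
(248/569) = -1 → non-residue.
(350/569) = +1 → QR.
(416/569) = +1 → QR.
(511/569) = -1 → non-residue.
(517/569) = +1 → QR.
Total quadratic residues among the 7: 4.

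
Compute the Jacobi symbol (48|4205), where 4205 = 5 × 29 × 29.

-1

Pull out 2^4: since 4205 ≡ 5 (mod 8), (2/4205) = -1, so (2/4205)^4 = +1.
Reciprocity: 3 ≡ 3 and 4205 ≡ 1 (mod 4), so (3/4205) = +(4205/3).
Reduce top mod 3: now compute (2/3).
Pull out 2: since 3 ≡ 3 (mod 8), (2/3) = -1.
Reached (1/3) = 1. Collecting the sign flips along the way, the symbol is -1.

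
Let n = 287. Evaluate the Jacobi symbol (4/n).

1

Pull out 2^2: since 287 ≡ 7 (mod 8), (2/287) = +1, so (2/287)^2 = +1.
Reached (1/287) = 1. Collecting the sign flips along the way, the symbol is +1.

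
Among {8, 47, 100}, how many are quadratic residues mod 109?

(8/109) = -1 → non-residue.
(47/109) = -1 → non-residue.
(100/109) = +1 → QR.
Total quadratic residues among the 3: 1.

1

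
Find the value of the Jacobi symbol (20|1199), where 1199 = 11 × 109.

Pull out 2^2: since 1199 ≡ 7 (mod 8), (2/1199) = +1, so (2/1199)^2 = +1.
Reciprocity: 5 ≡ 1 and 1199 ≡ 3 (mod 4), so (5/1199) = +(1199/5).
Reduce top mod 5: now compute (4/5).
Pull out 2^2: since 5 ≡ 5 (mod 8), (2/5) = -1, so (2/5)^2 = +1.
Reached (1/5) = 1. Collecting the sign flips along the way, the symbol is +1.

1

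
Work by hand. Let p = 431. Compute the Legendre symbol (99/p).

1

Reciprocity: 99 ≡ 3 and 431 ≡ 3 (mod 4), so (99/431) = −(431/99).
Reduce top mod 99: now compute (35/99).
Reciprocity: 35 ≡ 3 and 99 ≡ 3 (mod 4), so (35/99) = −(99/35).
Reduce top mod 35: now compute (29/35).
Reciprocity: 29 ≡ 1 and 35 ≡ 3 (mod 4), so (29/35) = +(35/29).
Reduce top mod 29: now compute (6/29).
Pull out 2: since 29 ≡ 5 (mod 8), (2/29) = -1.
Reciprocity: 3 ≡ 3 and 29 ≡ 1 (mod 4), so (3/29) = +(29/3).
Reduce top mod 3: now compute (2/3).
Pull out 2: since 3 ≡ 3 (mod 8), (2/3) = -1.
Reached (1/3) = 1. Collecting the sign flips along the way, the symbol is +1.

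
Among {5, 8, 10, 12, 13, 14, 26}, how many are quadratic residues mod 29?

2

(5/29) = +1 → QR.
(8/29) = -1 → non-residue.
(10/29) = -1 → non-residue.
(12/29) = -1 → non-residue.
(13/29) = +1 → QR.
(14/29) = -1 → non-residue.
(26/29) = -1 → non-residue.
Total quadratic residues among the 7: 2.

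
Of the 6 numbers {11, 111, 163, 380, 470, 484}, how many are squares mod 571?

(11/571) = +1 → QR.
(111/571) = -1 → non-residue.
(163/571) = +1 → QR.
(380/571) = -1 → non-residue.
(470/571) = +1 → QR.
(484/571) = +1 → QR.
Total quadratic residues among the 6: 4.

4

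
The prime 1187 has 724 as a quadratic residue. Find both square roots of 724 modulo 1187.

420, 767

Since 1187 ≡ 3 (mod 4), a square root of 724 is 724^((1187+1)/4) = 724^297 mod 1187.
Repeated squaring: 724^2≡709, 724^4≡580, 724^8≡479, 724^16≡350, 724^32≡239, 724^64≡145, 724^128≡846, 724^256≡1142 (mod 1187).
724^297 = 724^(256+32+8+1) ≡ 420 (mod 1187).
Check: 420² = 176400 ≡ 724 (mod 1187). The two roots are 420 and 767.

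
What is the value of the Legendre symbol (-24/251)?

1

Euler's criterion: (-24/251) ≡ 227^125 (mod 251).
227^2 ≡ 74 (mod 251)
227^4 ≡ 205 (mod 251)
227^8 ≡ 108 (mod 251)
227^16 ≡ 118 (mod 251)
227^32 ≡ 119 (mod 251)
227^64 ≡ 105 (mod 251)
227^125 = 227^(64+32+16+8+4+1) ≡ 1 (mod 251).
Result is 1, so (-24/251) = 1.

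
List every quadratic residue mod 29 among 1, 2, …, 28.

1 4 5 6 7 9 13 16 20 22 23 24 25 28

Square k = 1,…,14 (k and 29−k give the same square):
1²=1, 2²=4, 3²=9, 4²=16, 5²=25, 6²≡7, 7²≡20, 8²≡6, 9²≡23, 10²≡13, 11²≡5, 12²≡28, 13²≡24, 14²≡22 (mod 29).
So the quadratic residues mod 29 are {1, 4, 5, 6, 7, 9, 13, 16, 20, 22, 23, 24, 25, 28}.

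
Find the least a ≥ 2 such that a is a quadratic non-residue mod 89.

3

(2/89) = +1, so 2 is a residue.
(3/89) = −1, so 3 is the smallest positive non-residue mod 89.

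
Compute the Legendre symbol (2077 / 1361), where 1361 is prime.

1

First reduce: 2077 ≡ 716 (mod 1361).
Pull out 2^2: since 1361 ≡ 1 (mod 8), (2/1361) = +1, so (2/1361)^2 = +1.
Reciprocity: 179 ≡ 3 and 1361 ≡ 1 (mod 4), so (179/1361) = +(1361/179).
Reduce top mod 179: now compute (108/179).
Pull out 2^2: since 179 ≡ 3 (mod 8), (2/179) = -1, so (2/179)^2 = +1.
Reciprocity: 27 ≡ 3 and 179 ≡ 3 (mod 4), so (27/179) = −(179/27).
Reduce top mod 27: now compute (17/27).
Reciprocity: 17 ≡ 1 and 27 ≡ 3 (mod 4), so (17/27) = +(27/17).
Reduce top mod 17: now compute (10/17).
Pull out 2: since 17 ≡ 1 (mod 8), (2/17) = +1.
Reciprocity: 5 ≡ 1 and 17 ≡ 1 (mod 4), so (5/17) = +(17/5).
Reduce top mod 5: now compute (2/5).
Pull out 2: since 5 ≡ 5 (mod 8), (2/5) = -1.
Reached (1/5) = 1. Collecting the sign flips along the way, the symbol is +1.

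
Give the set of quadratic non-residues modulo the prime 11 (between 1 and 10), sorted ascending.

2,6,7,8,10

Square k = 1,…,5 (k and 11−k give the same square):
1²=1, 2²=4, 3²=9, 4²≡5, 5²≡3 (mod 11).
The residues are {1, 3, 4, 5, 9}; the non-residues are the remaining 5 nonzero classes.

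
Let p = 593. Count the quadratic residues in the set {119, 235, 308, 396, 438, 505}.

2

(119/593) = -1 → non-residue.
(235/593) = +1 → QR.
(308/593) = +1 → QR.
(396/593) = -1 → non-residue.
(438/593) = -1 → non-residue.
(505/593) = -1 → non-residue.
Total quadratic residues among the 6: 2.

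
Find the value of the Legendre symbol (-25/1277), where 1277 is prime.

1

First reduce: -25 ≡ 1252 (mod 1277).
Pull out 2^2: since 1277 ≡ 5 (mod 8), (2/1277) = -1, so (2/1277)^2 = +1.
Reciprocity: 313 ≡ 1 and 1277 ≡ 1 (mod 4), so (313/1277) = +(1277/313).
Reduce top mod 313: now compute (25/313).
Reciprocity: 25 ≡ 1 and 313 ≡ 1 (mod 4), so (25/313) = +(313/25).
Reduce top mod 25: now compute (13/25).
Reciprocity: 13 ≡ 1 and 25 ≡ 1 (mod 4), so (13/25) = +(25/13).
Reduce top mod 13: now compute (12/13).
Pull out 2^2: since 13 ≡ 5 (mod 8), (2/13) = -1, so (2/13)^2 = +1.
Reciprocity: 3 ≡ 3 and 13 ≡ 1 (mod 4), so (3/13) = +(13/3).
Reduce top mod 3: now compute (1/3).
Reached (1/3) = 1. Collecting the sign flips along the way, the symbol is +1.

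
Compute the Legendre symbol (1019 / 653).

First reduce: 1019 ≡ 366 (mod 653).
Pull out 2: since 653 ≡ 5 (mod 8), (2/653) = -1.
Reciprocity: 183 ≡ 3 and 653 ≡ 1 (mod 4), so (183/653) = +(653/183).
Reduce top mod 183: now compute (104/183).
Pull out 2^3: since 183 ≡ 7 (mod 8), (2/183) = +1, so (2/183)^3 = +1.
Reciprocity: 13 ≡ 1 and 183 ≡ 3 (mod 4), so (13/183) = +(183/13).
Reduce top mod 13: now compute (1/13).
Reached (1/13) = 1. Collecting the sign flips along the way, the symbol is -1.

-1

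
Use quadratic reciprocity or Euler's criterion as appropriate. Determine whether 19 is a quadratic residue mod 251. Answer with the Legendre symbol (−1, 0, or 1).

-1

Euler's criterion: (19/251) ≡ 19^125 (mod 251).
19^2 ≡ 110 (mod 251)
19^4 ≡ 52 (mod 251)
19^8 ≡ 194 (mod 251)
19^16 ≡ 237 (mod 251)
19^32 ≡ 196 (mod 251)
19^64 ≡ 13 (mod 251)
19^125 = 19^(64+32+16+8+4+1) ≡ 250 (mod 251).
Result is 250 ≡ −1, so (19/251) = −1.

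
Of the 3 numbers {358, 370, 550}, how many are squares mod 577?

2

(358/577) = -1 → non-residue.
(370/577) = +1 → QR.
(550/577) = +1 → QR.
Total quadratic residues among the 3: 2.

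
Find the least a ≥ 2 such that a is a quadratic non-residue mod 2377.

(2/2377) = +1, so 2 is a residue.
(3/2377) = +1, so 3 is a residue.
(4/2377) = +1, so 4 is a residue.
(5/2377) = −1, so 5 is the smallest positive non-residue mod 2377.

5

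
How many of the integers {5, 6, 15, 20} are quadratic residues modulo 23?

(5/23) = -1 → non-residue.
(6/23) = +1 → QR.
(15/23) = -1 → non-residue.
(20/23) = -1 → non-residue.
Total quadratic residues among the 4: 1.

1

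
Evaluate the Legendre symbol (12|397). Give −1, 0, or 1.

Pull out 2^2: since 397 ≡ 5 (mod 8), (2/397) = -1, so (2/397)^2 = +1.
Reciprocity: 3 ≡ 3 and 397 ≡ 1 (mod 4), so (3/397) = +(397/3).
Reduce top mod 3: now compute (1/3).
Reached (1/3) = 1. Collecting the sign flips along the way, the symbol is +1.

1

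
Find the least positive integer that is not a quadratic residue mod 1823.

(2/1823) = +1, so 2 is a residue.
(3/1823) = +1, so 3 is a residue.
(4/1823) = +1, so 4 is a residue.
(5/1823) = −1, so 5 is the smallest positive non-residue mod 1823.

5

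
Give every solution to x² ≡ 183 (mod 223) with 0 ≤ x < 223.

39, 184

Since 223 ≡ 3 (mod 4), a square root of 183 is 183^((223+1)/4) = 183^56 mod 223.
Repeated squaring: 183^2≡39, 183^4≡183, 183^8≡39, 183^16≡183, 183^32≡39 (mod 223).
183^56 = 183^(32+16+8) ≡ 39 (mod 223).
Check: 39² = 1521 ≡ 183 (mod 223). The two roots are 39 and 184.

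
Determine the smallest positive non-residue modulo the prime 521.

3

(2/521) = +1, so 2 is a residue.
(3/521) = −1, so 3 is the smallest positive non-residue mod 521.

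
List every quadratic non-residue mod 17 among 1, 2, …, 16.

3 5 6 7 10 11 12 14

Square k = 1,…,8 (k and 17−k give the same square):
1²=1, 2²=4, 3²=9, 4²=16, 5²≡8, 6²≡2, 7²≡15, 8²≡13 (mod 17).
The residues are {1, 2, 4, 8, 9, 13, 15, 16}; the non-residues are the remaining 8 nonzero classes.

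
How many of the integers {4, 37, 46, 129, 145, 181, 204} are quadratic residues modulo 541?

2

(4/541) = +1 → QR.
(37/541) = -1 → non-residue.
(46/541) = -1 → non-residue.
(129/541) = +1 → QR.
(145/541) = -1 → non-residue.
(181/541) = -1 → non-residue.
(204/541) = -1 → non-residue.
Total quadratic residues among the 7: 2.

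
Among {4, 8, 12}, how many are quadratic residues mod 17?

(4/17) = +1 → QR.
(8/17) = +1 → QR.
(12/17) = -1 → non-residue.
Total quadratic residues among the 3: 2.

2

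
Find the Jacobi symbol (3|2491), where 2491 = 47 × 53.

Reciprocity: 3 ≡ 3 and 2491 ≡ 3 (mod 4), so (3/2491) = −(2491/3).
Reduce top mod 3: now compute (1/3).
Reached (1/3) = 1. Collecting the sign flips along the way, the symbol is -1.

-1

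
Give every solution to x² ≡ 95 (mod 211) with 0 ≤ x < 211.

Since 211 ≡ 3 (mod 4), a square root of 95 is 95^((211+1)/4) = 95^53 mod 211.
Repeated squaring: 95^2≡163, 95^4≡194, 95^8≡78, 95^16≡176, 95^32≡170 (mod 211).
95^53 = 95^(32+16+4+1) ≡ 99 (mod 211).
Check: 99² = 9801 ≡ 95 (mod 211). The two roots are 99 and 112.

99, 112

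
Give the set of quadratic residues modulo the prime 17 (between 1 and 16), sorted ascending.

Square k = 1,…,8 (k and 17−k give the same square):
1²=1, 2²=4, 3²=9, 4²=16, 5²≡8, 6²≡2, 7²≡15, 8²≡13 (mod 17).
So the quadratic residues mod 17 are {1, 2, 4, 8, 9, 13, 15, 16}.

1, 2, 4, 8, 9, 13, 15, 16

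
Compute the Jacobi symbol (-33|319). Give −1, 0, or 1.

First reduce: -33 ≡ 286 (mod 319).
Pull out 2: since 319 ≡ 7 (mod 8), (2/319) = +1.
Reciprocity: 143 ≡ 3 and 319 ≡ 3 (mod 4), so (143/319) = −(319/143).
Reduce top mod 143: now compute (33/143).
Reciprocity: 33 ≡ 1 and 143 ≡ 3 (mod 4), so (33/143) = +(143/33).
Reduce top mod 33: now compute (11/33).
Reciprocity: 11 ≡ 3 and 33 ≡ 1 (mod 4), so (11/33) = +(33/11).
Reduce top mod 11: now compute (0/11).
Top reduces to 0: gcd > 1, so the symbol is 0.

0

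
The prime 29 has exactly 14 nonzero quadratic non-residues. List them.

2, 3, 8, 10, 11, 12, 14, 15, 17, 18, 19, 21, 26, 27

Square k = 1,…,14 (k and 29−k give the same square):
1²=1, 2²=4, 3²=9, 4²=16, 5²=25, 6²≡7, 7²≡20, 8²≡6, 9²≡23, 10²≡13, 11²≡5, 12²≡28, 13²≡24, 14²≡22 (mod 29).
The residues are {1, 4, 5, 6, 7, 9, 13, 16, 20, 22, 23, 24, 25, 28}; the non-residues are the remaining 14 nonzero classes.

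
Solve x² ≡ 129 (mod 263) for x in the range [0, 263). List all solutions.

Since 263 ≡ 3 (mod 4), a square root of 129 is 129^((263+1)/4) = 129^66 mod 263.
Repeated squaring: 129^2≡72, 129^4≡187, 129^8≡253, 129^16≡100, 129^32≡6, 129^64≡36 (mod 263).
129^66 = 129^(64+2) ≡ 225 (mod 263).
Check: 225² = 50625 ≡ 129 (mod 263). The two roots are 38 and 225.

38, 225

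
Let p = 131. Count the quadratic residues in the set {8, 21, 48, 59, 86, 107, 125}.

(8/131) = -1 → non-residue.
(21/131) = +1 → QR.
(48/131) = +1 → QR.
(59/131) = +1 → QR.
(86/131) = -1 → non-residue.
(107/131) = +1 → QR.
(125/131) = +1 → QR.
Total quadratic residues among the 7: 5.

5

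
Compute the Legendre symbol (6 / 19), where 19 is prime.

Pull out 2: since 19 ≡ 3 (mod 8), (2/19) = -1.
Reciprocity: 3 ≡ 3 and 19 ≡ 3 (mod 4), so (3/19) = −(19/3).
Reduce top mod 3: now compute (1/3).
Reached (1/3) = 1. Collecting the sign flips along the way, the symbol is +1.

1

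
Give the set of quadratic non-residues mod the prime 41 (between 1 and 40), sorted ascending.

Square k = 1,…,20 (k and 41−k give the same square):
1²=1, 2²=4, 3²=9, 4²=16, 5²=25, 6²=36, 7²≡8, 8²≡23, 9²≡40, 10²≡18, 11²≡39, 12²≡21, 13²≡5, 14²≡32, 15²≡20, 16²≡10, 17²≡2, 18²≡37, 19²≡33, 20²≡31 (mod 41).
The residues are {1, 2, 4, 5, 8, 9, 10, 16, 18, 20, 21, 23, 25, 31, 32, 33, 36, 37, 39, 40}; the non-residues are the remaining 20 nonzero classes.

3, 6, 7, 11, 12, 13, 14, 15, 17, 19, 22, 24, 26, 27, 28, 29, 30, 34, 35, 38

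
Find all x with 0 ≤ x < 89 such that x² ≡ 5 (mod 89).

89 ≡ 1 (mod 4), so we find a root by search.
Trying successive values, 19² = 361 ≡ 5 (mod 89). The other root is 89 − 19 = 70.

19, 70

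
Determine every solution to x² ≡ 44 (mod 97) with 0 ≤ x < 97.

97 ≡ 1 (mod 4), so we find a root by search.
Trying successive values, 23² = 529 ≡ 44 (mod 97). The other root is 97 − 23 = 74.

23, 74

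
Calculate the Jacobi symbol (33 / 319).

0

Reciprocity: 33 ≡ 1 and 319 ≡ 3 (mod 4), so (33/319) = +(319/33).
Reduce top mod 33: now compute (22/33).
Pull out 2: since 33 ≡ 1 (mod 8), (2/33) = +1.
Reciprocity: 11 ≡ 3 and 33 ≡ 1 (mod 4), so (11/33) = +(33/11).
Reduce top mod 11: now compute (0/11).
Top reduces to 0: gcd > 1, so the symbol is 0.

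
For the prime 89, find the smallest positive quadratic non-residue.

3

(2/89) = +1, so 2 is a residue.
(3/89) = −1, so 3 is the smallest positive non-residue mod 89.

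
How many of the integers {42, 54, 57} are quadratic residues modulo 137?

0

(42/137) = -1 → non-residue.
(54/137) = -1 → non-residue.
(57/137) = -1 → non-residue.
Total quadratic residues among the 3: 0.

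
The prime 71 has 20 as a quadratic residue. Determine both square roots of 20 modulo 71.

Since 71 ≡ 3 (mod 4), a square root of 20 is 20^((71+1)/4) = 20^18 mod 71.
Repeated squaring: 20^2≡45, 20^4≡37, 20^8≡20, 20^16≡45 (mod 71).
20^18 = 20^(16+2) ≡ 37 (mod 71).
Check: 37² = 1369 ≡ 20 (mod 71). The two roots are 34 and 37.

34, 37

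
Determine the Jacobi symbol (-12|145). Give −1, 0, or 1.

1

First reduce: -12 ≡ 133 (mod 145).
Reciprocity: 133 ≡ 1 and 145 ≡ 1 (mod 4), so (133/145) = +(145/133).
Reduce top mod 133: now compute (12/133).
Pull out 2^2: since 133 ≡ 5 (mod 8), (2/133) = -1, so (2/133)^2 = +1.
Reciprocity: 3 ≡ 3 and 133 ≡ 1 (mod 4), so (3/133) = +(133/3).
Reduce top mod 3: now compute (1/3).
Reached (1/3) = 1. Collecting the sign flips along the way, the symbol is +1.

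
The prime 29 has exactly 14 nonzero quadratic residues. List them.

1, 4, 5, 6, 7, 9, 13, 16, 20, 22, 23, 24, 25, 28

Square k = 1,…,14 (k and 29−k give the same square):
1²=1, 2²=4, 3²=9, 4²=16, 5²=25, 6²≡7, 7²≡20, 8²≡6, 9²≡23, 10²≡13, 11²≡5, 12²≡28, 13²≡24, 14²≡22 (mod 29).
So the quadratic residues mod 29 are {1, 4, 5, 6, 7, 9, 13, 16, 20, 22, 23, 24, 25, 28}.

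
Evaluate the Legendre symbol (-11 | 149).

-1

First reduce: -11 ≡ 138 (mod 149).
Pull out 2: since 149 ≡ 5 (mod 8), (2/149) = -1.
Reciprocity: 69 ≡ 1 and 149 ≡ 1 (mod 4), so (69/149) = +(149/69).
Reduce top mod 69: now compute (11/69).
Reciprocity: 11 ≡ 3 and 69 ≡ 1 (mod 4), so (11/69) = +(69/11).
Reduce top mod 11: now compute (3/11).
Reciprocity: 3 ≡ 3 and 11 ≡ 3 (mod 4), so (3/11) = −(11/3).
Reduce top mod 3: now compute (2/3).
Pull out 2: since 3 ≡ 3 (mod 8), (2/3) = -1.
Reached (1/3) = 1. Collecting the sign flips along the way, the symbol is -1.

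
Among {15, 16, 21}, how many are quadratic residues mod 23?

(15/23) = -1 → non-residue.
(16/23) = +1 → QR.
(21/23) = -1 → non-residue.
Total quadratic residues among the 3: 1.

1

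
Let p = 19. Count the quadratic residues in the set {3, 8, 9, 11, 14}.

(3/19) = -1 → non-residue.
(8/19) = -1 → non-residue.
(9/19) = +1 → QR.
(11/19) = +1 → QR.
(14/19) = -1 → non-residue.
Total quadratic residues among the 5: 2.

2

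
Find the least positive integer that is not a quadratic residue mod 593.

3

(2/593) = +1, so 2 is a residue.
(3/593) = −1, so 3 is the smallest positive non-residue mod 593.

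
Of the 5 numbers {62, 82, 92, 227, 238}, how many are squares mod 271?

(62/271) = +1 → QR.
(82/271) = +1 → QR.
(92/271) = -1 → non-residue.
(227/271) = -1 → non-residue.
(238/271) = +1 → QR.
Total quadratic residues among the 5: 3.

3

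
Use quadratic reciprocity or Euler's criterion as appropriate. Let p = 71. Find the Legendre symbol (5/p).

Reciprocity: 5 ≡ 1 and 71 ≡ 3 (mod 4), so (5/71) = +(71/5).
Reduce top mod 5: now compute (1/5).
Reached (1/5) = 1. Collecting the sign flips along the way, the symbol is +1.

1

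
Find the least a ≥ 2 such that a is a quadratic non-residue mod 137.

(2/137) = +1, so 2 is a residue.
(3/137) = −1, so 3 is the smallest positive non-residue mod 137.

3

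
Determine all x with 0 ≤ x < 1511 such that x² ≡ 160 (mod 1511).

156, 1355

Since 1511 ≡ 3 (mod 4), a square root of 160 is 160^((1511+1)/4) = 160^378 mod 1511.
Repeated squaring: 160^2≡1424, 160^4≡14, 160^8≡196, 160^16≡641, 160^32≡1400, 160^64≡233, 160^128≡1404, 160^256≡872 (mod 1511).
160^378 = 160^(256+64+32+16+8+2) ≡ 156 (mod 1511).
Check: 156² = 24336 ≡ 160 (mod 1511). The two roots are 156 and 1355.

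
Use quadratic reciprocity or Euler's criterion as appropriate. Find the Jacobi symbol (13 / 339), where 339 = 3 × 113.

1

Reciprocity: 13 ≡ 1 and 339 ≡ 3 (mod 4), so (13/339) = +(339/13).
Reduce top mod 13: now compute (1/13).
Reached (1/13) = 1. Collecting the sign flips along the way, the symbol is +1.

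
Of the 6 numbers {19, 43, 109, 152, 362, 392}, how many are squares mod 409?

(19/409) = -1 → non-residue.
(43/409) = -1 → non-residue.
(109/409) = +1 → QR.
(152/409) = -1 → non-residue.
(362/409) = -1 → non-residue.
(392/409) = +1 → QR.
Total quadratic residues among the 6: 2.

2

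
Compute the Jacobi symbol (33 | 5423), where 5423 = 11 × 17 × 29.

0

Reciprocity: 33 ≡ 1 and 5423 ≡ 3 (mod 4), so (33/5423) = +(5423/33).
Reduce top mod 33: now compute (11/33).
Reciprocity: 11 ≡ 3 and 33 ≡ 1 (mod 4), so (11/33) = +(33/11).
Reduce top mod 11: now compute (0/11).
Top reduces to 0: gcd > 1, so the symbol is 0.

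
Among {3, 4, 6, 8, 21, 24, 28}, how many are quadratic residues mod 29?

(3/29) = -1 → non-residue.
(4/29) = +1 → QR.
(6/29) = +1 → QR.
(8/29) = -1 → non-residue.
(21/29) = -1 → non-residue.
(24/29) = +1 → QR.
(28/29) = +1 → QR.
Total quadratic residues among the 7: 4.

4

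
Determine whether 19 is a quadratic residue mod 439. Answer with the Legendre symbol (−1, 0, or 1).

1

Reciprocity: 19 ≡ 3 and 439 ≡ 3 (mod 4), so (19/439) = −(439/19).
Reduce top mod 19: now compute (2/19).
Pull out 2: since 19 ≡ 3 (mod 8), (2/19) = -1.
Reached (1/19) = 1. Collecting the sign flips along the way, the symbol is +1.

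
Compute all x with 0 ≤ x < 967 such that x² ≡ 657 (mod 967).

Since 967 ≡ 3 (mod 4), a square root of 657 is 657^((967+1)/4) = 657^242 mod 967.
Repeated squaring: 657^2≡367, 657^4≡276, 657^8≡750, 657^16≡673, 657^32≡373, 657^64≡848, 657^128≡623 (mod 967).
657^242 = 657^(128+64+32+16+2) ≡ 127 (mod 967).
Check: 127² = 16129 ≡ 657 (mod 967). The two roots are 127 and 840.

127, 840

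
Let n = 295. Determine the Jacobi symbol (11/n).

-1

Reciprocity: 11 ≡ 3 and 295 ≡ 3 (mod 4), so (11/295) = −(295/11).
Reduce top mod 11: now compute (9/11).
Reciprocity: 9 ≡ 1 and 11 ≡ 3 (mod 4), so (9/11) = +(11/9).
Reduce top mod 9: now compute (2/9).
Pull out 2: since 9 ≡ 1 (mod 8), (2/9) = +1.
Reached (1/9) = 1. Collecting the sign flips along the way, the symbol is -1.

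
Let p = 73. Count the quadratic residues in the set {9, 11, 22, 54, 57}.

3

(9/73) = +1 → QR.
(11/73) = -1 → non-residue.
(22/73) = -1 → non-residue.
(54/73) = +1 → QR.
(57/73) = +1 → QR.
Total quadratic residues among the 5: 3.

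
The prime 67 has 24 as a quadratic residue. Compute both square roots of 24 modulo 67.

15, 52

Since 67 ≡ 3 (mod 4), a square root of 24 is 24^((67+1)/4) = 24^17 mod 67.
Repeated squaring: 24^2≡40, 24^4≡59, 24^8≡64, 24^16≡9 (mod 67).
24^17 = 24^(16+1) ≡ 15 (mod 67).
Check: 15² = 225 ≡ 24 (mod 67). The two roots are 15 and 52.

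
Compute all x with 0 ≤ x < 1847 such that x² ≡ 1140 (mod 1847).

Since 1847 ≡ 3 (mod 4), a square root of 1140 is 1140^((1847+1)/4) = 1140^462 mod 1847.
Repeated squaring: 1140^2≡1159, 1140^4≡512, 1140^8≡1717, 1140^16≡277, 1140^32≡1002, 1140^64≡1083, 1140^128≡44, 1140^256≡89 (mod 1847).
1140^462 = 1140^(256+128+64+8+4+2) ≡ 356 (mod 1847).
Check: 356² = 126736 ≡ 1140 (mod 1847). The two roots are 356 and 1491.

356, 1491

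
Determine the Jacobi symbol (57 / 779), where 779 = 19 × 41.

0

Reciprocity: 57 ≡ 1 and 779 ≡ 3 (mod 4), so (57/779) = +(779/57).
Reduce top mod 57: now compute (38/57).
Pull out 2: since 57 ≡ 1 (mod 8), (2/57) = +1.
Reciprocity: 19 ≡ 3 and 57 ≡ 1 (mod 4), so (19/57) = +(57/19).
Reduce top mod 19: now compute (0/19).
Top reduces to 0: gcd > 1, so the symbol is 0.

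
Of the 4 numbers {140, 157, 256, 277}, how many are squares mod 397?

3

(140/397) = +1 → QR.
(157/397) = -1 → non-residue.
(256/397) = +1 → QR.
(277/397) = +1 → QR.
Total quadratic residues among the 4: 3.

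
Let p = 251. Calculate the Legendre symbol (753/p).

First reduce: 753 ≡ 0 (mod 251).
Top reduces to 0: gcd > 1, so the symbol is 0.

0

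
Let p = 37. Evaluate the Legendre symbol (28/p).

1

Pull out 2^2: since 37 ≡ 5 (mod 8), (2/37) = -1, so (2/37)^2 = +1.
Reciprocity: 7 ≡ 3 and 37 ≡ 1 (mod 4), so (7/37) = +(37/7).
Reduce top mod 7: now compute (2/7).
Pull out 2: since 7 ≡ 7 (mod 8), (2/7) = +1.
Reached (1/7) = 1. Collecting the sign flips along the way, the symbol is +1.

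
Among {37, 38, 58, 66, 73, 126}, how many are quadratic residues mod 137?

4

(37/137) = +1 → QR.
(38/137) = +1 → QR.
(58/137) = -1 → non-residue.
(66/137) = -1 → non-residue.
(73/137) = +1 → QR.
(126/137) = +1 → QR.
Total quadratic residues among the 6: 4.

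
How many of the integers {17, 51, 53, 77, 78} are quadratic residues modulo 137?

3

(17/137) = +1 → QR.
(51/137) = -1 → non-residue.
(53/137) = -1 → non-residue.
(77/137) = +1 → QR.
(78/137) = +1 → QR.
Total quadratic residues among the 5: 3.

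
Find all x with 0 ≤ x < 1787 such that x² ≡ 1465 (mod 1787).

587, 1200

Since 1787 ≡ 3 (mod 4), a square root of 1465 is 1465^((1787+1)/4) = 1465^447 mod 1787.
Repeated squaring: 1465^2≡38, 1465^4≡1444, 1465^8≡1494, 1465^16≡73, 1465^32≡1755, 1465^64≡1024, 1465^128≡1394, 1465^256≡767 (mod 1787).
1465^447 = 1465^(256+128+32+16+8+4+2+1) ≡ 1200 (mod 1787).
Check: 1200² = 1440000 ≡ 1465 (mod 1787). The two roots are 587 and 1200.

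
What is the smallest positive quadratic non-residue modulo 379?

(2/379) = −1, so 2 is the smallest positive non-residue mod 379.

2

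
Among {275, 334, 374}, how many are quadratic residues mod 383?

0

(275/383) = -1 → non-residue.
(334/383) = -1 → non-residue.
(374/383) = -1 → non-residue.
Total quadratic residues among the 3: 0.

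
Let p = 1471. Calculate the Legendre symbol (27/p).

-1

Reciprocity: 27 ≡ 3 and 1471 ≡ 3 (mod 4), so (27/1471) = −(1471/27).
Reduce top mod 27: now compute (13/27).
Reciprocity: 13 ≡ 1 and 27 ≡ 3 (mod 4), so (13/27) = +(27/13).
Reduce top mod 13: now compute (1/13).
Reached (1/13) = 1. Collecting the sign flips along the way, the symbol is -1.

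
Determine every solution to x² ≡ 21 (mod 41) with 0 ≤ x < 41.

41 ≡ 1 (mod 4), so we find a root by search.
Trying successive values, 12² = 144 ≡ 21 (mod 41). The other root is 41 − 12 = 29.

12, 29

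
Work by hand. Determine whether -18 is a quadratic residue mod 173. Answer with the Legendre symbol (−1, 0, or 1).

First reduce: -18 ≡ 155 (mod 173).
Reciprocity: 155 ≡ 3 and 173 ≡ 1 (mod 4), so (155/173) = +(173/155).
Reduce top mod 155: now compute (18/155).
Pull out 2: since 155 ≡ 3 (mod 8), (2/155) = -1.
Reciprocity: 9 ≡ 1 and 155 ≡ 3 (mod 4), so (9/155) = +(155/9).
Reduce top mod 9: now compute (2/9).
Pull out 2: since 9 ≡ 1 (mod 8), (2/9) = +1.
Reached (1/9) = 1. Collecting the sign flips along the way, the symbol is -1.

-1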